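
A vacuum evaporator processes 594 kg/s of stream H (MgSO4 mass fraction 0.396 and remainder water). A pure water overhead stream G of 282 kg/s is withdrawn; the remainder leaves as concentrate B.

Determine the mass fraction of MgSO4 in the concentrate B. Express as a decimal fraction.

0.754

MgSO4 is not removed: 594×0.396 = 235.22 kg/s of MgSO4 enters B.
Concentrate = 594 − 282 = 312 kg/s.
Mass fraction = 235.22/312 = 0.754.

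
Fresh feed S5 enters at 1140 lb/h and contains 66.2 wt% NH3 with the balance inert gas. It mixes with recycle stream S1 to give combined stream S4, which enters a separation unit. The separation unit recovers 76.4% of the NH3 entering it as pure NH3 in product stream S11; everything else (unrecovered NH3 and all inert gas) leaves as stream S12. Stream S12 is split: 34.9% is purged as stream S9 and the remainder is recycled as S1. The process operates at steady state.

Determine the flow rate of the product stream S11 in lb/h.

NH3 in S4: m_A = 1140×0.662 + (1−0.349)·(1−0.764)·m_A, so m_A = 754.68/0.8464 = 891.67 lb/h.
Product S11 = 0.764×891.67 = 681.24 lb/h.

681.2 lb/h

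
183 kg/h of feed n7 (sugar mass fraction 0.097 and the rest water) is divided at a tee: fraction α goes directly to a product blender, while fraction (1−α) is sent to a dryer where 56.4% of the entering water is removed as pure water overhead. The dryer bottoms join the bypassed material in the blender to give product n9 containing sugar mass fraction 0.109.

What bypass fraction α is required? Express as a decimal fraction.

0.784

All 183×0.097 = 17.751 kg/h of sugar reaches n9, so n9 = 17.751/0.109 = 162.85 kg/h and vapour = 20.147 kg/h.
The evaporator receives (1−α)·183 of feed at 0.903 water and removes 0.564 of that water:
0.564×0.903×(1−α)×183 = 20.147
(1−α) = 20.147/93.2 = 0.2162;  α = 0.7838.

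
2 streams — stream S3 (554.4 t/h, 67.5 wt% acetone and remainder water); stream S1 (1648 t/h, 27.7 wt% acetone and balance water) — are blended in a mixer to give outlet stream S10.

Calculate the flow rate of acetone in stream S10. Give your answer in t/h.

830.7 t/h

acetone out = acetone in = 554.4×0.675 + 1648×0.277 = 830.72 t/h.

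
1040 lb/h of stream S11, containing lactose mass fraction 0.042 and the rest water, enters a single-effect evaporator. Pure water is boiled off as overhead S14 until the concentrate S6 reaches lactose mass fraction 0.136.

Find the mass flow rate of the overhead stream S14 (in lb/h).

lactose is conserved: 1040×0.042 = 43.68 lb/h all reports to the concentrate.
Concentrate = 43.68/(target fraction) = 321.18 lb/h.
Overhead = 1040 − 321.18 = 718.82 lb/h.

718.8 lb/h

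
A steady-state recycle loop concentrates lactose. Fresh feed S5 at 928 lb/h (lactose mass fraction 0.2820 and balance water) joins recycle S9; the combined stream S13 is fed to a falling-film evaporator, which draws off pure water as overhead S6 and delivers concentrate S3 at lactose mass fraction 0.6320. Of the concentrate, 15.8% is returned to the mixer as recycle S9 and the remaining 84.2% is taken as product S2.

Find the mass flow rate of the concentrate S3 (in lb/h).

491.8 lb/h

Overall lactose balance (none leaves overhead): lactose in fresh feed = lactose in product, i.e. 928×0.282 = (1−0.158)·S3·0.632.
S3 = 261.7/(0.632×0.842) = 491.78 lb/h.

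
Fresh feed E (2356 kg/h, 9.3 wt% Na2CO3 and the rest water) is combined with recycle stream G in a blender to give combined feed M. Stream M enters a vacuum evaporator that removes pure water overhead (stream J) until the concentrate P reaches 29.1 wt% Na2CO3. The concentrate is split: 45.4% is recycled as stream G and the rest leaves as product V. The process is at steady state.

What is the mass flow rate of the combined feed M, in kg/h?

Overall Na2CO3 balance (none leaves overhead): Na2CO3 in fresh feed = Na2CO3 in product, i.e. 2356×0.093 = (1−0.454)·P·0.291.
P = 219.11/(0.291×0.546) = 1379 kg/h.
Recycle G = 0.454×1379 = 626.08 kg/h.
Combined feed M = 2356 + 626.08 = 2982.1 kg/h.

2982 kg/h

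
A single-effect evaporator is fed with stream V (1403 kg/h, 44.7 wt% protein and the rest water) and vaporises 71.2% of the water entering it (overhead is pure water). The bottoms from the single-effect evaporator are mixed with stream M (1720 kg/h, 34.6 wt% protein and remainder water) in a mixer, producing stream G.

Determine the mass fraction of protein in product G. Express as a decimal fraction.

Vapour removed = 0.712×0.553×1403 = 552.41 kg/h; concentrate = 850.59 kg/h.
protein reaching the mixer = 627.14 (from concentrate) + 1720×0.346 = 1222.3 kg/h.
Product flow = 850.59 + 1720 = 2570.6 kg/h; protein fraction = 0.475.

0.475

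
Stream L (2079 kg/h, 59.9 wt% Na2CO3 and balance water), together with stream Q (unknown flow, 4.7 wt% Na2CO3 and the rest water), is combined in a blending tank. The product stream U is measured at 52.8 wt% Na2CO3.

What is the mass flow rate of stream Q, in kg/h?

Let Q be the unknown flow. Total out = 2079 + Q.
Na2CO3 balance: 1245.3 + 0.047·Q = 0.528·(2079 + Q)
(0.047 − 0.528)·Q = 0.528×2079 − 1245.3 = -147.61
Q = -147.61 / -0.481 = 306.88 kg/h

306.9 kg/h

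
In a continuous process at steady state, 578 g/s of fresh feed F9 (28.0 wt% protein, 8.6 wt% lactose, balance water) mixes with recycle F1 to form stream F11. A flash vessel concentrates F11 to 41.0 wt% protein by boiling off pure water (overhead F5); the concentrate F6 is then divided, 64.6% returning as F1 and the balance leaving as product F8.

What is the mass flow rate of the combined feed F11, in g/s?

1298 g/s

Overall protein balance (none leaves overhead): protein in fresh feed = protein in product, i.e. 578×0.280 = (1−0.646)·F6·0.410.
F6 = 161.84/(0.410×0.354) = 1115.1 g/s.
Recycle F1 = 0.646×1115.1 = 720.33 g/s.
Combined feed F11 = 578 + 720.33 = 1298.3 g/s.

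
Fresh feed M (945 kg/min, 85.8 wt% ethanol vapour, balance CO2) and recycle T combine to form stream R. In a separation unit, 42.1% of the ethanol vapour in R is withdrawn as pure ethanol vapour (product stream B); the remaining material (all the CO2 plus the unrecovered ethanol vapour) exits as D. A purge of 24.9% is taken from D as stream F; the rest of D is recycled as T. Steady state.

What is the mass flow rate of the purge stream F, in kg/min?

CO2 enters only via M and leaves only via the purge: 945×0.142 = 0.249×(CO2 in D), and the separation unit passes all CO2, so CO2 in R = CO2 in D = 538.92 kg/min.
ethanol vapour in R: m_A = 945×0.858 + (1−0.249)·(1−0.421)·m_A, so m_A = 810.81/0.5652 = 1434.6 kg/min.
D = (1−0.421)×1434.6 + 538.92 = 1369.6 kg/min.
Purge F = 0.249×1369.6 = 341.02 kg/min.

341 kg/min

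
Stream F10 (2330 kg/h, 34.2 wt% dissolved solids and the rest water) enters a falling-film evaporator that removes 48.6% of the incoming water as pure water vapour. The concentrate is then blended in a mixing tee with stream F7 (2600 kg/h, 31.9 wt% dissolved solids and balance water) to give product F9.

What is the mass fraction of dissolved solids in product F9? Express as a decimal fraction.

Vapour removed = 0.486×0.658×2330 = 745.11 kg/h; concentrate = 1584.9 kg/h.
dissolved solids reaching the mixer = 796.86 (from concentrate) + 2600×0.319 = 1626.3 kg/h.
Product flow = 1584.9 + 2600 = 4184.9 kg/h; dissolved solids fraction = 0.3886.

0.3886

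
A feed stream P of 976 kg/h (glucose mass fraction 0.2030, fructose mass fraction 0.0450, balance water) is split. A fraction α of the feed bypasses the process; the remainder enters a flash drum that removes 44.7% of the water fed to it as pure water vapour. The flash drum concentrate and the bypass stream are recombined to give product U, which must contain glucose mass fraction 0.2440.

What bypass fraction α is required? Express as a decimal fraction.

0.500

All 976×0.203 = 198.13 kg/h of glucose reaches U, so U = 198.13/0.244 = 812 kg/h and vapour = 164 kg/h.
The evaporator receives (1−α)·976 of feed at 0.752 water and removes 0.447 of that water:
0.447×0.752×(1−α)×976 = 164
(1−α) = 164/328.08 = 0.4999;  α = 0.5001.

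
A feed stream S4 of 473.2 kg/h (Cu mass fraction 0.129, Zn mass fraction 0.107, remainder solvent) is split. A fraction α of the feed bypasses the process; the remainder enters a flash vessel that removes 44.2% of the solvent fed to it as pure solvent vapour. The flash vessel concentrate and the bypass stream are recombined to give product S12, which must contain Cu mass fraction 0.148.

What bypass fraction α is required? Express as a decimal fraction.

0.620

All 473.2×0.129 = 61.043 kg/h of Cu reaches S12, so S12 = 61.043/0.148 = 412.45 kg/h and vapour = 60.749 kg/h.
The evaporator receives (1−α)·473.2 of feed at 0.764 solvent and removes 0.442 of that solvent:
0.442×0.764×(1−α)×473.2 = 60.749
(1−α) = 60.749/159.79 = 0.3802;  α = 0.6198.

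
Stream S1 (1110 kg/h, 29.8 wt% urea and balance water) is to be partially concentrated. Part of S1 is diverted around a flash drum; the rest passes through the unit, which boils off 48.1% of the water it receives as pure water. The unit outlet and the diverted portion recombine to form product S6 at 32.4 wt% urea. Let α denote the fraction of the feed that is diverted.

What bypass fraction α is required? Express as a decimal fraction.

All 1110×0.298 = 330.78 kg/h of urea reaches S6, so S6 = 330.78/0.324 = 1020.9 kg/h and vapour = 89.074 kg/h.
The evaporator receives (1−α)·1110 of feed at 0.702 water and removes 0.481 of that water:
0.481×0.702×(1−α)×1110 = 89.074
(1−α) = 89.074/374.8 = 0.2377;  α = 0.7623.

0.762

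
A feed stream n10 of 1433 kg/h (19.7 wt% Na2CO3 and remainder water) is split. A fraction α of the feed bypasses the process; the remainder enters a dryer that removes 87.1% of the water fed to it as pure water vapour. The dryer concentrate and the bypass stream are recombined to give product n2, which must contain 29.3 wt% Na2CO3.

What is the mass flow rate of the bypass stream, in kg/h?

761.7 kg/h

All 1433×0.197 = 282.3 kg/h of Na2CO3 reaches n2, so n2 = 282.3/0.293 = 963.48 kg/h and vapour = 469.52 kg/h.
The evaporator receives (1−α)·1433 of feed at 0.803 water and removes 0.871 of that water:
0.871×0.803×(1−α)×1433 = 469.52
(1−α) = 469.52/1002.3 = 0.4685;  α = 0.5315.
Bypass flow = 0.5315×1433 = 761.7 kg/h.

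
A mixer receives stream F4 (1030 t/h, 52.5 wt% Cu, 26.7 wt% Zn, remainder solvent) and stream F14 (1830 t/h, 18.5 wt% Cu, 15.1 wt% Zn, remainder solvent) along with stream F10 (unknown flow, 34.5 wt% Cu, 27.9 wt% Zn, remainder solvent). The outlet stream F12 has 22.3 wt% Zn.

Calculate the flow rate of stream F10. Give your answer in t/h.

Let F10 be the unknown flow. Total out = 2860 + F10.
Zn balance: 551.34 + 0.279·F10 = 0.223·(2860 + F10)
(0.279 − 0.223)·F10 = 0.223×2860 − 551.34 = 86.44
F10 = 86.44 / 0.056 = 1543.6 t/h

1544 t/h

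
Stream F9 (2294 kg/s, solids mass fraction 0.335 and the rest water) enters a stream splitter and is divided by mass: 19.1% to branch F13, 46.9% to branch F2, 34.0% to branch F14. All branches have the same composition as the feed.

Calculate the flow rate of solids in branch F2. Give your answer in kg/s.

Branch F2 total = 0.469×2294 = 1075.9 kg/s.
solids in F2 = 0.335×1075.9 = 360.42 kg/s.

360.4 kg/s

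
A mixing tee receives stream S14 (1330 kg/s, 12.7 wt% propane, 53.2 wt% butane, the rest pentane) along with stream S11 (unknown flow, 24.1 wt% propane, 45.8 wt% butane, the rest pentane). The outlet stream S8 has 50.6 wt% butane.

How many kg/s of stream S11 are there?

Let S11 be the unknown flow. Total out = 1330 + S11.
butane balance: 707.56 + 0.458·S11 = 0.506·(1330 + S11)
(0.458 − 0.506)·S11 = 0.506×1330 − 707.56 = -34.58
S11 = -34.58 / -0.048 = 720.42 kg/s

720.4 kg/s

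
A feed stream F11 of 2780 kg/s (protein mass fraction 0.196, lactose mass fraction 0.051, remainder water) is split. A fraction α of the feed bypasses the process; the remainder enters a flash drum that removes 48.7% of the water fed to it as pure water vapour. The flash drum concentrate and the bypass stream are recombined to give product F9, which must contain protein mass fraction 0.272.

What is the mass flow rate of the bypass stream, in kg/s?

All 2780×0.196 = 544.88 kg/s of protein reaches F9, so F9 = 544.88/0.272 = 2003.2 kg/s and vapour = 776.76 kg/s.
The evaporator receives (1−α)·2780 of feed at 0.753 water and removes 0.487 of that water:
0.487×0.753×(1−α)×2780 = 776.76
(1−α) = 776.76/1019.5 = 0.7619;  α = 0.2381.
Bypass flow = 0.2381×2780 = 661.81 kg/s.

661.8 kg/s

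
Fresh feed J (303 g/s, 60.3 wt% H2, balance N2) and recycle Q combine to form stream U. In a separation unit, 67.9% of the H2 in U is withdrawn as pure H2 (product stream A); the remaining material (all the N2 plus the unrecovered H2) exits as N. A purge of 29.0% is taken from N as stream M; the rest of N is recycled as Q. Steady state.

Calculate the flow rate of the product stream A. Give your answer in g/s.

H2 in U: m_A = 303×0.603 + (1−0.290)·(1−0.679)·m_A, so m_A = 182.71/0.7721 = 236.64 g/s.
Product A = 0.679×236.64 = 160.68 g/s.

160.7 g/s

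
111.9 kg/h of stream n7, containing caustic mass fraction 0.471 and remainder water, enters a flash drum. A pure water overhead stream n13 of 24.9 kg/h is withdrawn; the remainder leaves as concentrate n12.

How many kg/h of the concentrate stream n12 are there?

87 kg/h

Concentrate = 111.9 − 24.9 = 87 kg/h.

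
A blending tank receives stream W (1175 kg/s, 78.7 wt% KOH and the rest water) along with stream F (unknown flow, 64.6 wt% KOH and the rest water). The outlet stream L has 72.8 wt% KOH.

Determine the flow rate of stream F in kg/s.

Let F be the unknown flow. Total out = 1175 + F.
KOH balance: 924.73 + 0.646·F = 0.728·(1175 + F)
(0.646 − 0.728)·F = 0.728×1175 − 924.73 = -69.325
F = -69.325 / -0.082 = 845.43 kg/s

845.4 kg/s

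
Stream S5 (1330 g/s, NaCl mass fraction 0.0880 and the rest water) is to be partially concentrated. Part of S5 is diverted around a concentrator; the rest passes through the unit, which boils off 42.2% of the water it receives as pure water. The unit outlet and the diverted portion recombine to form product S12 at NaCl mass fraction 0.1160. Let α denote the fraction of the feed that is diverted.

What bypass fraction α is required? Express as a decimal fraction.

All 1330×0.088 = 117.04 g/s of NaCl reaches S12, so S12 = 117.04/0.116 = 1009 g/s and vapour = 321.03 g/s.
The evaporator receives (1−α)·1330 of feed at 0.912 water and removes 0.422 of that water:
0.422×0.912×(1−α)×1330 = 321.03
(1−α) = 321.03/511.87 = 0.6272;  α = 0.3728.

0.373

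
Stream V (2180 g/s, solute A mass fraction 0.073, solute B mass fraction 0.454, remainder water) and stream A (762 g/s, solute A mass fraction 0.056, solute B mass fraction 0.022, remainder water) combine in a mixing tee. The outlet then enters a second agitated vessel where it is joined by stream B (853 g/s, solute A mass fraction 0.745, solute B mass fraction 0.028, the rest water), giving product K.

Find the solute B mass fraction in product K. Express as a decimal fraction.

0.272

Overall, product flow = 3795 g/s.
solute B in = 2180×0.454 + 762×0.022 + 853×0.028 = 1030.4 g/s.
solute B fraction in K = 0.272.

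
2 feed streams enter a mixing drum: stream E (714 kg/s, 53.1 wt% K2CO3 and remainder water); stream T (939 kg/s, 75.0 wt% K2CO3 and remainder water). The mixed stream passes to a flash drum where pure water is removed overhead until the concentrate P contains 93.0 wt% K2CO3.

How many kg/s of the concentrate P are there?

1165 kg/s

K2CO3 entering = 714×0.531 + 939×0.750 = 1083.4 kg/s.
All K2CO3 reports to P, so P = 1083.4/0.930 = 1164.9 kg/s.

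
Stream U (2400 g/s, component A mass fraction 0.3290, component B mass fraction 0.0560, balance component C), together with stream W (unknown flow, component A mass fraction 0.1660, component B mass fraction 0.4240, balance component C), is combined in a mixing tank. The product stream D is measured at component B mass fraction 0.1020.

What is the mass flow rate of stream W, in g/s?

Let W be the unknown flow. Total out = 2400 + W.
component B balance: 134.4 + 0.424·W = 0.102·(2400 + W)
(0.424 − 0.102)·W = 0.102×2400 − 134.4 = 110.4
W = 110.4 / 0.322 = 342.86 g/s

342.9 g/s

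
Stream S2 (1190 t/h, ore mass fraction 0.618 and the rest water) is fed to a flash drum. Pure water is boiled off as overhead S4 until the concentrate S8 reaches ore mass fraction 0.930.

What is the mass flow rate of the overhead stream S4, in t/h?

399.2 t/h

ore is conserved: 1190×0.618 = 735.42 t/h all reports to the concentrate.
Concentrate = 735.42/(target fraction) = 790.77 t/h.
Overhead = 1190 − 790.77 = 399.23 t/h.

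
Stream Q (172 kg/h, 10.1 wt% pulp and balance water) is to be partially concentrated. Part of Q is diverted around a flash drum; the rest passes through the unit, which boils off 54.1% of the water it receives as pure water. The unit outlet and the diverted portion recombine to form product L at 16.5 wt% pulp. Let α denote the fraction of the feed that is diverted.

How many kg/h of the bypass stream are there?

34.83 kg/h

All 172×0.101 = 17.372 kg/h of pulp reaches L, so L = 17.372/0.165 = 105.28 kg/h and vapour = 66.715 kg/h.
The evaporator receives (1−α)·172 of feed at 0.899 water and removes 0.541 of that water:
0.541×0.899×(1−α)×172 = 66.715
(1−α) = 66.715/83.654 = 0.7975;  α = 0.2025.
Bypass flow = 0.2025×172 = 34.827 kg/h.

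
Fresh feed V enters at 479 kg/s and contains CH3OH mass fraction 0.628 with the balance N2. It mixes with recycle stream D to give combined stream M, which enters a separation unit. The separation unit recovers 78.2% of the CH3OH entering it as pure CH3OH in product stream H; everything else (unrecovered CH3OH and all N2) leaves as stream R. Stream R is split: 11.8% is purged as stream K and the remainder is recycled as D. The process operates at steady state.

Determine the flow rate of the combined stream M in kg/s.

N2 enters only via V and leaves only via the purge: 479×0.372 = 0.118×(N2 in R), and the separation unit passes all N2, so N2 in M = N2 in R = 1510.1 kg/s.
CH3OH in M: m_A = 479×0.628 + (1−0.118)·(1−0.782)·m_A, so m_A = 300.81/0.8077 = 372.42 kg/s.
M = 372.42 + 1510.1 = 1882.5 kg/s.

1882 kg/s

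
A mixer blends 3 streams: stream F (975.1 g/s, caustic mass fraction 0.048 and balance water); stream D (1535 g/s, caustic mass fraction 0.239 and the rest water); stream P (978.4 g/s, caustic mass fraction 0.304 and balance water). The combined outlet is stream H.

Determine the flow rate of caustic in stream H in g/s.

caustic out = caustic in = 975.1×0.048 + 1535×0.239 + 978.4×0.304 = 711.1 g/s.

711.1 g/s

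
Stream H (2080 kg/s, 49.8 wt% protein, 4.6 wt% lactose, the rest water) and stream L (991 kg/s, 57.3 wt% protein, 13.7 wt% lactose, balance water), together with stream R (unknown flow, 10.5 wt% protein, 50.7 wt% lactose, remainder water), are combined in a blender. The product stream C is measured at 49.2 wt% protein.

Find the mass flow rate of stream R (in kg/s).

239.7 kg/s

Let R be the unknown flow. Total out = 3071 + R.
protein balance: 1603.7 + 0.105·R = 0.492·(3071 + R)
(0.105 − 0.492)·R = 0.492×3071 − 1603.7 = -92.751
R = -92.751 / -0.387 = 239.67 kg/s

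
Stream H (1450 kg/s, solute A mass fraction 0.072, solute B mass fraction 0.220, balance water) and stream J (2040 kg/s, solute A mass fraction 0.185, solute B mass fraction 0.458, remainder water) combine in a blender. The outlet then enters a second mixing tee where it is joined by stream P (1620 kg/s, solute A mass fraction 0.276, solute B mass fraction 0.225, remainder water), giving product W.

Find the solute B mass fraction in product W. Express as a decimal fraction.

0.317

Overall, product flow = 5110 kg/s.
solute B in = 1450×0.220 + 2040×0.458 + 1620×0.225 = 1617.8 kg/s.
solute B fraction in W = 0.317.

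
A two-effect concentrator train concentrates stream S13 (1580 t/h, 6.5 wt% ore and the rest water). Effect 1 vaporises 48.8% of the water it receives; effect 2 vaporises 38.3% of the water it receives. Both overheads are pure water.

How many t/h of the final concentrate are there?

water in feed = 1580×0.935 = 1477.3 t/h.
After stage 1: water left = (1−0.488)×1477.3 = 756.38; stream total = 859.08 t/h.
After stage 2: water left = (1−0.383)×756.38 = 466.68; final concentrate = 569.38 t/h.

569.4 t/h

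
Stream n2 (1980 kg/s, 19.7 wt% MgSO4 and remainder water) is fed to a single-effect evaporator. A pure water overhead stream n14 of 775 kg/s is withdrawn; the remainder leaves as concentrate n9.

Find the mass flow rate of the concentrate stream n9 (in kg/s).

Concentrate = 1980 − 775 = 1205 kg/s.

1205 kg/s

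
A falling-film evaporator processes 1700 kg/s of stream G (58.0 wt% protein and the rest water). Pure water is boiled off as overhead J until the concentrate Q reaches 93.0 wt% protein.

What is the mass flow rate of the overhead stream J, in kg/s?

protein is conserved: 1700×0.580 = 986 kg/s all reports to the concentrate.
Concentrate = 986/(target fraction) = 1060.2 kg/s.
Overhead = 1700 − 1060.2 = 639.78 kg/s.

639.8 kg/s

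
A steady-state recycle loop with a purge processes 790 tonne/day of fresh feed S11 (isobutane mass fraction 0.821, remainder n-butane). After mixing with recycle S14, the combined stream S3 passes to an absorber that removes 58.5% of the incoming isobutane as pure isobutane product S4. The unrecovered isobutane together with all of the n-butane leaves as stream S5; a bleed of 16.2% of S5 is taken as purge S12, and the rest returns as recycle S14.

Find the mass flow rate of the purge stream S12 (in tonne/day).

208.3 tonne/day

n-butane enters only via S11 and leaves only via the purge: 790×0.179 = 0.162×(n-butane in S5), and the absorber passes all n-butane, so n-butane in S3 = n-butane in S5 = 872.9 tonne/day.
isobutane in S3: m_A = 790×0.821 + (1−0.162)·(1−0.585)·m_A, so m_A = 648.59/0.6522 = 994.42 tonne/day.
S5 = (1−0.585)×994.42 + 872.9 = 1285.6 tonne/day.
Purge S12 = 0.162×1285.6 = 208.26 tonne/day.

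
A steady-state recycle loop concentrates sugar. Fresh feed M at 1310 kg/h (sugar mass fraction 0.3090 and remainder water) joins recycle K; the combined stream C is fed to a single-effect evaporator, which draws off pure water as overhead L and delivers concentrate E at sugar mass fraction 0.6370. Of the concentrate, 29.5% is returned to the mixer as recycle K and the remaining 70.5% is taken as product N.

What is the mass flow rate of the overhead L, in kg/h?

Overall sugar balance (none leaves overhead): sugar in fresh feed = sugar in product, i.e. 1310×0.309 = (1−0.295)·E·0.637.
E = 404.79/(0.637×0.705) = 901.37 kg/h.
Recycle K = 0.295×901.37 = 265.9 kg/h.
Combined feed C = 1310 + 265.9 = 1575.9 kg/h.
Overhead L = C − E = 1575.9 − 901.37 = 674.54 kg/h.

674.5 kg/h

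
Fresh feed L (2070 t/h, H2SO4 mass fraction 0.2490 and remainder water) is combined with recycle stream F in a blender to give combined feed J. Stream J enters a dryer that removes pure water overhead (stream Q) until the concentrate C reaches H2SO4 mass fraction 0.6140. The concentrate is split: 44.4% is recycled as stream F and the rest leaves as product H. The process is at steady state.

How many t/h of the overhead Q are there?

Overall H2SO4 balance (none leaves overhead): H2SO4 in fresh feed = H2SO4 in product, i.e. 2070×0.249 = (1−0.444)·C·0.614.
C = 515.43/(0.614×0.556) = 1509.8 t/h.
Recycle F = 0.444×1509.8 = 670.36 t/h.
Combined feed J = 2070 + 670.36 = 2740.4 t/h.
Overhead Q = J − C = 2740.4 − 1509.8 = 1230.5 t/h.

1231 t/h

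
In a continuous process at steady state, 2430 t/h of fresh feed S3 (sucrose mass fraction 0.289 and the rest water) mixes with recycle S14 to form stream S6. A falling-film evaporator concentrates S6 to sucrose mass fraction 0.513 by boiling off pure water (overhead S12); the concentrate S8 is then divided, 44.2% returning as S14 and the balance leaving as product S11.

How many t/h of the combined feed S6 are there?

Overall sucrose balance (none leaves overhead): sucrose in fresh feed = sucrose in product, i.e. 2430×0.289 = (1−0.442)·S8·0.513.
S8 = 702.27/(0.513×0.558) = 2453.3 t/h.
Recycle S14 = 0.442×2453.3 = 1084.4 t/h.
Combined feed S6 = 2430 + 1084.4 = 3514.4 t/h.

3514 t/h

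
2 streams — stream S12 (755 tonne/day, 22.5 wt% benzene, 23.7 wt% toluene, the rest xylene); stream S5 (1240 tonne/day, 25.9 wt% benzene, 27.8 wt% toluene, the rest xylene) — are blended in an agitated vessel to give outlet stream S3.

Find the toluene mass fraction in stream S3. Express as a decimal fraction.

Total flow out = 755 + 1240 = 1995 tonne/day.
toluene in = 755×0.237 + 1240×0.278 = 523.65 tonne/day.
toluene mass fraction in S3 = 523.65/1995 = 0.2625.

0.2625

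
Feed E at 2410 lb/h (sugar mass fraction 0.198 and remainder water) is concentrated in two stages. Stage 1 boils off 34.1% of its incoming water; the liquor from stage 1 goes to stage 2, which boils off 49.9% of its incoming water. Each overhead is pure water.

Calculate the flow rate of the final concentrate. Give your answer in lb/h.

1115 lb/h

water in feed = 2410×0.802 = 1932.8 lb/h.
After stage 1: water left = (1−0.341)×1932.8 = 1273.7; stream total = 1750.9 lb/h.
After stage 2: water left = (1−0.499)×1273.7 = 638.14; final concentrate = 1115.3 lb/h.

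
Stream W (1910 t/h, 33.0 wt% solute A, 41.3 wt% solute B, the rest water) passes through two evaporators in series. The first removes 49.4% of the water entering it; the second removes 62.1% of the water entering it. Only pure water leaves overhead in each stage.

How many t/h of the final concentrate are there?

1513 t/h

water in feed = 1910×0.257 = 490.87 t/h.
After stage 1: water left = (1−0.494)×490.87 = 248.38; stream total = 1667.5 t/h.
After stage 2: water left = (1−0.621)×248.38 = 94.136; final concentrate = 1513.3 t/h.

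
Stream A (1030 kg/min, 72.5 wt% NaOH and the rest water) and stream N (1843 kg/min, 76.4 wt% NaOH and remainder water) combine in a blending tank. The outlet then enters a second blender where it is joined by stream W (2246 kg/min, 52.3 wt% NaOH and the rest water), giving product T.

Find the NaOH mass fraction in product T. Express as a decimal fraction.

0.650

Overall, product flow = 5119 kg/min.
NaOH in = 1030×0.725 + 1843×0.764 + 2246×0.523 = 3329.5 kg/min.
NaOH fraction in T = 0.650.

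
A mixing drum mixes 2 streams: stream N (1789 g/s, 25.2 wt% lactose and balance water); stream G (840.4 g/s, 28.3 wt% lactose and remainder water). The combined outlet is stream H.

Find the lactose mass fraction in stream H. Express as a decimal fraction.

0.262

Total flow out = 1789 + 840.4 = 2629.4 g/s.
lactose in = 1789×0.252 + 840.4×0.283 = 688.66 g/s.
lactose mass fraction in H = 688.66/2629.4 = 0.262.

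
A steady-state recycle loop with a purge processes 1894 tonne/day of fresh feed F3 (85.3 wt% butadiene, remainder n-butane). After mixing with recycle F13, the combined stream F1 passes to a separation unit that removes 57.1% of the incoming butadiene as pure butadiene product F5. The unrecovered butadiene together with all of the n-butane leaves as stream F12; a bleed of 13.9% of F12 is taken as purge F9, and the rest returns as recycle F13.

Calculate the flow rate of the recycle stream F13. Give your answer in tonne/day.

n-butane enters only via F3 and leaves only via the purge: 1894×0.147 = 0.139×(n-butane in F12), and the separation unit passes all n-butane, so n-butane in F1 = n-butane in F12 = 2003 tonne/day.
butadiene in F1: m_A = 1894×0.853 + (1−0.139)·(1−0.571)·m_A, so m_A = 1615.6/0.6306 = 2561.8 tonne/day.
F12 = (1−0.571)×2561.8 + 2003 = 3102 tonne/day.
Recycle F13 = (1−0.139)×3102 = 2670.9 tonne/day.

2671 tonne/day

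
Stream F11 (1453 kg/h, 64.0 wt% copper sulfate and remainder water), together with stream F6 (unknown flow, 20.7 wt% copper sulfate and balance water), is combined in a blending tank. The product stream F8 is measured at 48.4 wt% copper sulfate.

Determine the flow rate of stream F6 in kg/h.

818.3 kg/h

Let F6 be the unknown flow. Total out = 1453 + F6.
copper sulfate balance: 929.92 + 0.207·F6 = 0.484·(1453 + F6)
(0.207 − 0.484)·F6 = 0.484×1453 − 929.92 = -226.67
F6 = -226.67 / -0.277 = 818.3 kg/h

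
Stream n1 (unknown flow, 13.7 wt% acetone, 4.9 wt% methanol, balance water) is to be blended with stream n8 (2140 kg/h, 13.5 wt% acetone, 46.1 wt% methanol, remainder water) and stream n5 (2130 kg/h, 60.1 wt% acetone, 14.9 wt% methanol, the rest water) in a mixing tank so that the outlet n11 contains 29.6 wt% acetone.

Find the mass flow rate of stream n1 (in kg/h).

Let n1 be the unknown flow. Total out = 4270 + n1.
acetone balance: 1569 + 0.137·n1 = 0.296·(4270 + n1)
(0.137 − 0.296)·n1 = 0.296×4270 − 1569 = -305.11
n1 = -305.11 / -0.159 = 1918.9 kg/h

1919 kg/h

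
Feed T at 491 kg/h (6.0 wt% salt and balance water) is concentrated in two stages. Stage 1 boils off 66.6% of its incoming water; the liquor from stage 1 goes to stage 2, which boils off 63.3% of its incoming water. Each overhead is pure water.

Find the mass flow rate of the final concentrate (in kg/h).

86.03 kg/h

water in feed = 491×0.940 = 461.54 kg/h.
After stage 1: water left = (1−0.666)×461.54 = 154.15; stream total = 183.61 kg/h.
After stage 2: water left = (1−0.633)×154.15 = 56.575; final concentrate = 86.035 kg/h.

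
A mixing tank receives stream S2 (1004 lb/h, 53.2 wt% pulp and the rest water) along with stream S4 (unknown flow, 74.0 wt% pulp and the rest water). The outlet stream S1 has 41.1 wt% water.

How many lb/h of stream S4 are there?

Let S4 be the unknown flow. Total out = 1004 + S4.
water balance: 469.87 + 0.260·S4 = 0.411·(1004 + S4)
(0.260 − 0.411)·S4 = 0.411×1004 − 469.87 = -57.228
S4 = -57.228 / -0.151 = 378.99 lb/h

379 lb/h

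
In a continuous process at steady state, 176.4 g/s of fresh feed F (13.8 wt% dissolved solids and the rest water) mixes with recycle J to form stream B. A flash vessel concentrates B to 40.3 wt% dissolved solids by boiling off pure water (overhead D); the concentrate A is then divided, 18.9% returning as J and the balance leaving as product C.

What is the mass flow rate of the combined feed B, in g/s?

Overall dissolved solids balance (none leaves overhead): dissolved solids in fresh feed = dissolved solids in product, i.e. 176.4×0.138 = (1−0.189)·A·0.403.
A = 24.343/(0.403×0.811) = 74.482 g/s.
Recycle J = 0.189×74.482 = 14.077 g/s.
Combined feed B = 176.4 + 14.077 = 190.48 g/s.

190.5 g/s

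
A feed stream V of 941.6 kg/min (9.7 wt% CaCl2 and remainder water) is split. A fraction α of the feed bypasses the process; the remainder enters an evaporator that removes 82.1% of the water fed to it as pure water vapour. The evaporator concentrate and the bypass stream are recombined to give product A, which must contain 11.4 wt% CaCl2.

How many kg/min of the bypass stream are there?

All 941.6×0.097 = 91.335 kg/min of CaCl2 reaches A, so A = 91.335/0.114 = 801.19 kg/min and vapour = 140.41 kg/min.
The evaporator receives (1−α)·941.6 of feed at 0.903 water and removes 0.821 of that water:
0.821×0.903×(1−α)×941.6 = 140.41
(1−α) = 140.41/698.07 = 0.2011;  α = 0.7989.
Bypass flow = 0.7989×941.6 = 752.2 kg/min.

752.2 kg/min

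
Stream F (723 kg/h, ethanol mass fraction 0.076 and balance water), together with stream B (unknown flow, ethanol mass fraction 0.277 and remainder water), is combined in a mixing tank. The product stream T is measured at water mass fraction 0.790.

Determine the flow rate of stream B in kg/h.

Let B be the unknown flow. Total out = 723 + B.
water balance: 668.05 + 0.723·B = 0.790·(723 + B)
(0.723 − 0.790)·B = 0.790×723 − 668.05 = -96.882
B = -96.882 / -0.067 = 1446 kg/h

1446 kg/h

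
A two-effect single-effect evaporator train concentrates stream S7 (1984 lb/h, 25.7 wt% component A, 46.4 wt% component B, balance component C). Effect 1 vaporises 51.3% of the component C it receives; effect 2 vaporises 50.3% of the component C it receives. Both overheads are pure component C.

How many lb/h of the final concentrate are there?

1564 lb/h

component C in feed = 1984×0.279 = 553.54 lb/h.
After stage 1: component C left = (1−0.513)×553.54 = 269.57; stream total = 1700 lb/h.
After stage 2: component C left = (1−0.503)×269.57 = 133.98; final concentrate = 1564.4 lb/h.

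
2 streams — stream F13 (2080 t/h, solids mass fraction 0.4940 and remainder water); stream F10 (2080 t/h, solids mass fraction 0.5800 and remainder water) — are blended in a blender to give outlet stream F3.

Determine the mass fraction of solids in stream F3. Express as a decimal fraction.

Total flow out = 2080 + 2080 = 4160 t/h.
solids in = 2080×0.494 + 2080×0.580 = 2233.9 t/h.
solids mass fraction in F3 = 2233.9/4160 = 0.5370.

0.5370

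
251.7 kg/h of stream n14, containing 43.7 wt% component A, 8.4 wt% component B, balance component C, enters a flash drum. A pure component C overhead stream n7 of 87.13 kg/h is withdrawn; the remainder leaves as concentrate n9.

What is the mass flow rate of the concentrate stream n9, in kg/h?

164.6 kg/h

Concentrate = 251.7 − 87.13 = 164.57 kg/h.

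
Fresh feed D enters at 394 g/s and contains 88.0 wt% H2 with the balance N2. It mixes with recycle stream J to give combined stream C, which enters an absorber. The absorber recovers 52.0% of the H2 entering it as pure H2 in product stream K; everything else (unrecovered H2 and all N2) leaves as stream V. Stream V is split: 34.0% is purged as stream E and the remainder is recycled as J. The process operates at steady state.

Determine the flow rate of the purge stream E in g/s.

130.1 g/s

N2 enters only via D and leaves only via the purge: 394×0.120 = 0.340×(N2 in V), and the absorber passes all N2, so N2 in C = N2 in V = 139.06 g/s.
H2 in C: m_A = 394×0.880 + (1−0.340)·(1−0.520)·m_A, so m_A = 346.72/0.6832 = 507.49 g/s.
V = (1−0.520)×507.49 + 139.06 = 382.66 g/s.
Purge E = 0.340×382.66 = 130.1 g/s.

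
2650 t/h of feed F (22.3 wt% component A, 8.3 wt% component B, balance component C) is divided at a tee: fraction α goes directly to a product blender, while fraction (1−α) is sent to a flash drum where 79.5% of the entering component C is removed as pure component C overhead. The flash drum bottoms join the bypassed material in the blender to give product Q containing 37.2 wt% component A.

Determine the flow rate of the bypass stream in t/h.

726.2 t/h

All 2650×0.223 = 590.95 t/h of component A reaches Q, so Q = 590.95/0.372 = 1588.6 t/h and vapour = 1061.4 t/h.
The evaporator receives (1−α)·2650 of feed at 0.694 component C and removes 0.795 of that component C:
0.795×0.694×(1−α)×2650 = 1061.4
(1−α) = 1061.4/1462.1 = 0.7260;  α = 0.2740.
Bypass flow = 0.2740×2650 = 726.19 t/h.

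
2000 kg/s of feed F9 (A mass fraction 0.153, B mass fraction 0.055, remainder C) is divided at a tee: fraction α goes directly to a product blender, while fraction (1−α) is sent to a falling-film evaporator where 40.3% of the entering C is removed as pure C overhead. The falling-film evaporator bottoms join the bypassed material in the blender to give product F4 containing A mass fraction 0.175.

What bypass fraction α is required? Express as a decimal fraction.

0.606

All 2000×0.153 = 306 kg/s of A reaches F4, so F4 = 306/0.175 = 1748.6 kg/s and vapour = 251.43 kg/s.
The evaporator receives (1−α)·2000 of feed at 0.792 C and removes 0.403 of that C:
0.403×0.792×(1−α)×2000 = 251.43
(1−α) = 251.43/638.35 = 0.3939;  α = 0.6061.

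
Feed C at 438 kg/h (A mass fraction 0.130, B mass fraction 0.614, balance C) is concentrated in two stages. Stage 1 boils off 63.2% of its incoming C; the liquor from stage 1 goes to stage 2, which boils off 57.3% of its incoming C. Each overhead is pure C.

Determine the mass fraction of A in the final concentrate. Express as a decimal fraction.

0.166

C in feed = 438×0.256 = 112.13 kg/h.
After stage 1: C left = (1−0.632)×112.13 = 41.263; stream total = 367.14 kg/h.
After stage 2: C left = (1−0.573)×41.263 = 17.619; final concentrate = 343.49 kg/h.
A fraction = 56.94/343.49 = 0.166.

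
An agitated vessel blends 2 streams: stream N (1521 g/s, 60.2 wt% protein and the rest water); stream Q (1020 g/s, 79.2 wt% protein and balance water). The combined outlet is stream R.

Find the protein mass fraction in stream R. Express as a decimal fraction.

Total flow out = 1521 + 1020 = 2541 g/s.
protein in = 1521×0.602 + 1020×0.792 = 1723.5 g/s.
protein mass fraction in R = 1723.5/2541 = 0.6783.

0.6783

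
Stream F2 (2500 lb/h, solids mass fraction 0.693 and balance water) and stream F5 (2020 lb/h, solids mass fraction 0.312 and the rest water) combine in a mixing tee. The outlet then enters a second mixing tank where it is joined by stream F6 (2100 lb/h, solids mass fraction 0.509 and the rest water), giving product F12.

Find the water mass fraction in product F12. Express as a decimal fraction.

0.482

Overall, product flow = 6620 lb/h.
water in = 2500×0.307 + 2020×0.688 + 2100×0.491 = 3188.4 lb/h.
water fraction in F12 = 0.482.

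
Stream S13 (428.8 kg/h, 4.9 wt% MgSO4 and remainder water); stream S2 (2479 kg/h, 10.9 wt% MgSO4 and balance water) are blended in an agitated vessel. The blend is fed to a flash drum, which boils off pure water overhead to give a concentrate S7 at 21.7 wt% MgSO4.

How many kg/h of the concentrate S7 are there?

1342 kg/h

MgSO4 entering = 428.8×0.049 + 2479×0.109 = 291.22 kg/h.
All MgSO4 reports to S7, so S7 = 291.22/0.217 = 1342 kg/h.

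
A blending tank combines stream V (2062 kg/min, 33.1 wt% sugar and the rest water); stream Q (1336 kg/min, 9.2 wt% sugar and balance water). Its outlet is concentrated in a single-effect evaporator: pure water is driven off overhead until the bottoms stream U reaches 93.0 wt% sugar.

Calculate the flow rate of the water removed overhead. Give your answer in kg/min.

2532 kg/min

sugar entering = 2062×0.331 + 1336×0.092 = 805.43 kg/min.
All sugar reports to U, so U = 805.43/0.930 = 866.06 kg/min.
Total feed = 3398 kg/min; overhead = 3398 − 866.06 = 2531.9 kg/min.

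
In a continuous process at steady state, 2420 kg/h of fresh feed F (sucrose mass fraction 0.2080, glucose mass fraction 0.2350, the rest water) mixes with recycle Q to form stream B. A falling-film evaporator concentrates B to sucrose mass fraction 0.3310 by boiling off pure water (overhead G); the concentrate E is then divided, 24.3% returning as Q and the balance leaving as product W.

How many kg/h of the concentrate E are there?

2009 kg/h

Overall sucrose balance (none leaves overhead): sucrose in fresh feed = sucrose in product, i.e. 2420×0.208 = (1−0.243)·E·0.331.
E = 503.36/(0.331×0.757) = 2008.9 kg/h.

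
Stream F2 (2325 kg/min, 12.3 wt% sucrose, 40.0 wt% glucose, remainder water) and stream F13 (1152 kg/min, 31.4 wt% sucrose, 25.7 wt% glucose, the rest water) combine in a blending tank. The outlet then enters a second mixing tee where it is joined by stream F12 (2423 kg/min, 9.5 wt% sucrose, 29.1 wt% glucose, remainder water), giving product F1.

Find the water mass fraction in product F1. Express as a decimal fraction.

Overall, product flow = 5900 kg/min.
water in = 2325×0.477 + 1152×0.429 + 2423×0.614 = 3091 kg/min.
water fraction in F1 = 0.5239.

0.5239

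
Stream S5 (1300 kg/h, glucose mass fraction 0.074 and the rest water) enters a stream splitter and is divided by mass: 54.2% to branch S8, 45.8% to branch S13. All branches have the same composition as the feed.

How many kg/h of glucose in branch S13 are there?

44.06 kg/h

Branch S13 total = 0.458×1300 = 595.4 kg/h.
glucose in S13 = 0.074×595.4 = 44.06 kg/h.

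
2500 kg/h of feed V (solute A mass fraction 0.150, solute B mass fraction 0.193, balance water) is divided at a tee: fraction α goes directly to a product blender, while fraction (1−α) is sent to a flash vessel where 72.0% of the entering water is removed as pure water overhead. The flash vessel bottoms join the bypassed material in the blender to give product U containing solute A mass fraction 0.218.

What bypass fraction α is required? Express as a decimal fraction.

All 2500×0.150 = 375 kg/h of solute A reaches U, so U = 375/0.218 = 1720.2 kg/h and vapour = 779.82 kg/h.
The evaporator receives (1−α)·2500 of feed at 0.657 water and removes 0.720 of that water:
0.720×0.657×(1−α)×2500 = 779.82
(1−α) = 779.82/1182.6 = 0.6594;  α = 0.3406.

0.341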